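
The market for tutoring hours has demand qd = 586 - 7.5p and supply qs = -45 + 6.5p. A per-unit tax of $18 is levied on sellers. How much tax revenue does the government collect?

Tax revenue = 23346/7

Pre-tax equilibrium: p* = 631/14, q* = 6943/28.
Tax on sellers shifts supply to qs = -45 + 6.5(p − 18) = -162 + 6.5p.
586 - 7.5p = -162 + 6.5p gives buyer price pb = 374/7; sellers receive ps = 374/7 − 18 = 248/7.
New quantity: q = 586 − 7.5(374/7) = 1297/7.
Revenue = 18 × 1297/7 = 23346/7.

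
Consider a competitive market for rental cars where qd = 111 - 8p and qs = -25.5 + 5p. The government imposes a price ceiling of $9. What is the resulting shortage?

Shortage = 19.5

Equilibrium price would be p* = 10.5, so the ceiling at 9 binds.
At p = 9: qd = 111 − 8(9) = 39, qs = -25.5 + 5(9) = 19.5.
Shortage = 39 − 19.5 = 19.5.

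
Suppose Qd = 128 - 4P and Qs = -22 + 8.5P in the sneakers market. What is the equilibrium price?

P* = 12

Set Qd = Qs: 128 - 4P = -22 + 8.5P.
150 = 12.5P, so P* = 12.
Q* = 128 − 4(12) = 80.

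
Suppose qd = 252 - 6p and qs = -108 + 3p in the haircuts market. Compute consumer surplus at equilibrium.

Consumer surplus = 12

Equilibrium: 252 - 6p = -108 + 3p gives p* = 40, q* = 12.
Demand choke price (qd = 0): p = 42.
CS = ½(42 − 40)(12) = 12.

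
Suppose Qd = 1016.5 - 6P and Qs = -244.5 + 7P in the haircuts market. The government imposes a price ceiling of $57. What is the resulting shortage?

Equilibrium price would be P* = 97, so the ceiling at 57 binds.
At P = 57: Qd = 1016.5 − 6(57) = 674.5, Qs = -244.5 + 7(57) = 154.5.
Shortage = 674.5 − 154.5 = 520.

Shortage = 520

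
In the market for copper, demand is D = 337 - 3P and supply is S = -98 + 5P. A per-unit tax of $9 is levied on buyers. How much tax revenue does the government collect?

Tax revenue = 1413

Pre-tax equilibrium: P* = 54.375, Q* = 173.875.
Tax on buyers shifts demand to D = 337 − 3(P + 9) = 310 - 3P.
310 - 3P = -98 + 5P gives seller price Ps = 51; buyers pay Pb = 51 + 9 = 60.
New quantity: Q = 337 − 3(60) = 157.
Revenue = 9 × 157 = 1413.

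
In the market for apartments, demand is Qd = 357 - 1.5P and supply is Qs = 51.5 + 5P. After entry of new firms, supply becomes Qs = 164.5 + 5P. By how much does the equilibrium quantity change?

ΔQ = 339/13

Original equilibrium: P* = 47, Q* = 286.5.
New equilibrium: 357 - 1.5P = 164.5 + 5P, so 192.5 = 6.5P and P' = 385/13; Q' = 357 − 1.5(385/13) = 8127/26.
Change in quantity: 8127/26 − 286.5 = 339/13.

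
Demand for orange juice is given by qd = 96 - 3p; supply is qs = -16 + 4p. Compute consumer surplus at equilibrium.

Equilibrium: 96 - 3p = -16 + 4p gives p* = 16, q* = 48.
Demand choke price (qd = 0): p = 32.
CS = ½(32 − 16)(48) = 384.

Consumer surplus = 384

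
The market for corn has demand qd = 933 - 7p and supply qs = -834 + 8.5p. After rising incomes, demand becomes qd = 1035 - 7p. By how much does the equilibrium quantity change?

Original equilibrium: p* = 114, q* = 135.
New equilibrium: 1035 - 7p = -834 + 8.5p, so 1869 = 15.5p and p' = 3738/31; q' = 1035 − 7(3738/31) = 5919/31.
Change in quantity: 5919/31 − 135 = 1734/31.

Δq = 1734/31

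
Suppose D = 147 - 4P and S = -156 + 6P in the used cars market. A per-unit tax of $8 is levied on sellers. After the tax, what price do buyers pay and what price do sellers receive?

Buyers pay $35.1, sellers receive $27.1

Pre-tax equilibrium: P* = 30.3, Q* = 25.8.
Tax on sellers shifts supply to S = -156 + 6(P − 8) = -204 + 6P.
147 - 4P = -204 + 6P gives buyer price Pb = 35.1; sellers receive Ps = 35.1 − 8 = 27.1.
New quantity: Q = 147 − 4(35.1) = 6.6.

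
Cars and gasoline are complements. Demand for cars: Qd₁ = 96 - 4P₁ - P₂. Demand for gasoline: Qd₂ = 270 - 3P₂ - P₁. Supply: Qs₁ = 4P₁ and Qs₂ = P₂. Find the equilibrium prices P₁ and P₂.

P₁ = 114/31, P₂ = 2064/31

Market 1: 96 - 4P₁ - P₂ = 4P₁ → 8P₁ + P₂ = 96.
Market 2: 4P₂ + P₁ = 270.
Eliminating P₂: 4×(1) − 1×(2) gives 31P₁ = 114, so P₁ = 114/31.
Back-substitute into (2): P₂ = (270 − 1×114/31) / 4 = 2064/31.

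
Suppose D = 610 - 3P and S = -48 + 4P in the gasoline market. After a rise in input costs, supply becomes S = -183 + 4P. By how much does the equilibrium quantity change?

Original equilibrium: P* = 94, Q* = 328.
New equilibrium: 610 - 3P = -183 + 4P, so 793 = 7P and P' = 793/7; Q' = 610 − 3(793/7) = 1891/7.
Change in quantity: 1891/7 − 328 = -405/7.

ΔQ = -405/7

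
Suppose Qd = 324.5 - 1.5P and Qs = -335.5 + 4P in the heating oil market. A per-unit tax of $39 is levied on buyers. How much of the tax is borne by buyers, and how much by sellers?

Pre-tax equilibrium: P* = 120, Q* = 144.5.
Tax on buyers shifts demand to Qd = 324.5 − 1.5(P + 39) = 266 - 1.5P.
266 - 1.5P = -335.5 + 4P gives seller price Ps = 1203/11; buyers pay Pb = 1203/11 + 39 = 1632/11.
New quantity: Q = 324.5 − 1.5(1632/11) = 2243/22.
Buyer burden = 1632/11 − 120 = 312/11; seller burden = 120 − 1203/11 = 117/11.

Buyers bear 312/11, sellers bear 117/11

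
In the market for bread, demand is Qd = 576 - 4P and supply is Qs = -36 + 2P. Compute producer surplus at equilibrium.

Equilibrium: 576 - 4P = -36 + 2P gives P* = 102, Q* = 168.
Supply starts at P = 18 (where Qs = 0).
PS = ½(102 − 18)(168) = 7056.

Producer surplus = 7056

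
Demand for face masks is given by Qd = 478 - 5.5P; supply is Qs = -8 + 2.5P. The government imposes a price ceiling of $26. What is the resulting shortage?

Equilibrium price would be P* = 60.75, so the ceiling at 26 binds.
At P = 26: Qd = 478 − 5.5(26) = 335, Qs = -8 + 2.5(26) = 57.
Shortage = 335 − 57 = 278.

Shortage = 278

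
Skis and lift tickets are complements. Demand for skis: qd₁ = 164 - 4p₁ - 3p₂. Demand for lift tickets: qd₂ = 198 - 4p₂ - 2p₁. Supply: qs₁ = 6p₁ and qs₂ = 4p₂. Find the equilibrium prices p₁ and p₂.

p₁ = 359/37, p₂ = 826/37

Market 1: 164 - 4p₁ - 3p₂ = 6p₁ → 10p₁ + 3p₂ = 164.
Market 2: 8p₂ + 2p₁ = 198.
Eliminating p₂: 8×(1) − 3×(2) gives 74p₁ = 718, so p₁ = 359/37.
Back-substitute into (2): p₂ = (198 − 2×359/37) / 8 = 826/37.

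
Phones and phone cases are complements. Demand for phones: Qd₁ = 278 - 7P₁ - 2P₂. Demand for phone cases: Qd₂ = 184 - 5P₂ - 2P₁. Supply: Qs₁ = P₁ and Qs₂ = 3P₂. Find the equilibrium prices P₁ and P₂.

P₁ = 464/15, P₂ = 229/15

Market 1: 278 - 7P₁ - 2P₂ = P₁ → 8P₁ + 2P₂ = 278.
Market 2: 8P₂ + 2P₁ = 184.
Eliminating P₂: 8×(1) − 2×(2) gives 60P₁ = 1856, so P₁ = 464/15.
Back-substitute into (2): P₂ = (184 − 2×464/15) / 8 = 229/15.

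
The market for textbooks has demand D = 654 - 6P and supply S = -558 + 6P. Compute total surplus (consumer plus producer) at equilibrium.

Total surplus = 384

Equilibrium: 654 - 6P = -558 + 6P gives P* = 101, Q* = 48.
Demand choke price: P = 109; supply starts at P = 93.
CS = ½(109 − 101)(48) = 192; PS = ½(101 − 93)(48) = 192.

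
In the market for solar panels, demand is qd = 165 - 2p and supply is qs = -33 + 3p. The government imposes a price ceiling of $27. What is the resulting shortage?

Equilibrium price would be p* = 39.6, so the ceiling at 27 binds.
At p = 27: qd = 165 − 2(27) = 111, qs = -33 + 3(27) = 48.
Shortage = 111 − 48 = 63.

Shortage = 63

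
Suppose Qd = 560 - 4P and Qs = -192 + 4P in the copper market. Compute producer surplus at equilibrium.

Equilibrium: 560 - 4P = -192 + 4P gives P* = 94, Q* = 184.
Supply starts at P = 48 (where Qs = 0).
PS = ½(94 − 48)(184) = 4232.

Producer surplus = 4232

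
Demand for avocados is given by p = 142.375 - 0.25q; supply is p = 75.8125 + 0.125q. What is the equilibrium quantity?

Set the two price expressions equal: 142.375 - 0.25q = 75.8125 + 0.125q.
66.5625 = 0.375q, so q* = 177.5.
p* = 142.375 − (0.25)(177.5) = 98.

q* = 177.5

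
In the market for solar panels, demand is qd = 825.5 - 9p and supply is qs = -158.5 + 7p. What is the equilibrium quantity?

Set qd = qs: 825.5 - 9p = -158.5 + 7p.
984 = 16p, so p* = 61.5.
q* = 825.5 − 9(61.5) = 272.

q* = 272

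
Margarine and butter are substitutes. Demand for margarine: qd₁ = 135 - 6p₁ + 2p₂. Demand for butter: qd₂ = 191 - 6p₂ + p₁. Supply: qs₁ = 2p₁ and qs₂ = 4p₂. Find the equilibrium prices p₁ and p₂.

p₁ = 866/39, p₂ = 1663/78

Market 1: 135 - 6p₁ + 2p₂ = 2p₁ → 8p₁ - 2p₂ = 135.
Market 2: 10p₂ - p₁ = 191.
Eliminating p₂: 10×(1) + 2×(2) gives 78p₁ = 1732, so p₁ = 866/39.
Back-substitute into (2): p₂ = (191 + 1×866/39) / 10 = 1663/78.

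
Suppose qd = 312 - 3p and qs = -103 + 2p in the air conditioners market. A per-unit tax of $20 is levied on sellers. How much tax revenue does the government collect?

Tax revenue = 780

Pre-tax equilibrium: p* = 83, q* = 63.
Tax on sellers shifts supply to qs = -103 + 2(p − 20) = -143 + 2p.
312 - 3p = -143 + 2p gives buyer price pb = 91; sellers receive ps = 91 − 20 = 71.
New quantity: q = 312 − 3(91) = 39.
Revenue = 20 × 39 = 780.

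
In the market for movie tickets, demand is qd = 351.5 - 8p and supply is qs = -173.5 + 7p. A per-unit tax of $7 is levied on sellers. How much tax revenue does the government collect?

Tax revenue = 9527/30

Pre-tax equilibrium: p* = 35, q* = 71.5.
Tax on sellers shifts supply to qs = -173.5 + 7(p − 7) = -222.5 + 7p.
351.5 - 8p = -222.5 + 7p gives buyer price pb = 574/15; sellers receive ps = 574/15 − 7 = 469/15.
New quantity: q = 351.5 − 8(574/15) = 1361/30.
Revenue = 7 × 1361/30 = 9527/30.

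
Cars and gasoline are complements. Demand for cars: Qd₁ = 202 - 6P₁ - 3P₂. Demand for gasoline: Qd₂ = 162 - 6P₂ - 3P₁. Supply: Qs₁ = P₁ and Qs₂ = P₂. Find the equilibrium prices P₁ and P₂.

P₁ = 23.2, P₂ = 13.2

Market 1: 202 - 6P₁ - 3P₂ = P₁ → 7P₁ + 3P₂ = 202.
Market 2: 7P₂ + 3P₁ = 162.
Eliminating P₂: 7×(1) − 3×(2) gives 40P₁ = 928, so P₁ = 23.2.
Back-substitute into (2): P₂ = (162 − 3×23.2) / 7 = 13.2.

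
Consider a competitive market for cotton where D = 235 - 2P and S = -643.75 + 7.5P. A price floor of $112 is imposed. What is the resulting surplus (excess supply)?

Surplus = 185.25

Equilibrium price would be P* = 92.5, so the floor at 112 binds.
At P = 112: D = 11, S = 196.25.
Surplus = 196.25 − 11 = 185.25.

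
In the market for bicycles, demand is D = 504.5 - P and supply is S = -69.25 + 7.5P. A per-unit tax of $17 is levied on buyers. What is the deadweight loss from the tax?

Deadweight loss = 127.5

Pre-tax equilibrium: P* = 67.5, Q* = 437.
Tax on buyers shifts demand to D = 504.5 − 1(P + 17) = 487.5 - P.
487.5 - P = -69.25 + 7.5P gives seller price Ps = 65.5; buyers pay Pb = 65.5 + 17 = 82.5.
New quantity: Q = 504.5 − 1(82.5) = 422.
DWL = ½ × 17 × (437 − 422) = 127.5.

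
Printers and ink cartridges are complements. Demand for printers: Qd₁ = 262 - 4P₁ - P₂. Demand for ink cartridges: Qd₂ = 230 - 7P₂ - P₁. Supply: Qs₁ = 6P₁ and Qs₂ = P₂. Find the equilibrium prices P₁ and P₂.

Market 1: 262 - 4P₁ - P₂ = 6P₁ → 10P₁ + P₂ = 262.
Market 2: 8P₂ + P₁ = 230.
Eliminating P₂: 8×(1) − 1×(2) gives 79P₁ = 1866, so P₁ = 1866/79.
Back-substitute into (2): P₂ = (230 − 1×1866/79) / 8 = 2038/79.

P₁ = 1866/79, P₂ = 2038/79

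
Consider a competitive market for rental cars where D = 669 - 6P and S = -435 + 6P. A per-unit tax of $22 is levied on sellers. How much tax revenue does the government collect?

Tax revenue = 1122

Pre-tax equilibrium: P* = 92, Q* = 117.
Tax on sellers shifts supply to S = -435 + 6(P − 22) = -567 + 6P.
669 - 6P = -567 + 6P gives buyer price Pb = 103; sellers receive Ps = 103 − 22 = 81.
New quantity: Q = 669 − 6(103) = 51.
Revenue = 22 × 51 = 1122.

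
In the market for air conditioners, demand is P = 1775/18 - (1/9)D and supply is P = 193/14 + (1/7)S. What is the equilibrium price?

Set the two price expressions equal: 1775/18 - (1/9)Q = 193/14 + (1/7)Q.
5344/63 = (16/63)Q, so Q* = 334.
P* = 1775/18 − (1/9)(334) = 61.5.

P* = 61.5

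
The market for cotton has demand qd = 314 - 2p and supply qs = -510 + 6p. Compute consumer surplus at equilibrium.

Equilibrium: 314 - 2p = -510 + 6p gives p* = 103, q* = 108.
Demand choke price (qd = 0): p = 157.
CS = ½(157 − 103)(108) = 2916.

Consumer surplus = 2916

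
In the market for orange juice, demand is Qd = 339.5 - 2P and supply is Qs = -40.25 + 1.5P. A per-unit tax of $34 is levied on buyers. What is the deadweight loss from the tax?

Deadweight loss = 3468/7

Pre-tax equilibrium: P* = 108.5, Q* = 122.5.
Tax on buyers shifts demand to Qd = 339.5 − 2(P + 34) = 271.5 - 2P.
271.5 - 2P = -40.25 + 1.5P gives seller price Ps = 1247/14; buyers pay Pb = 1247/14 + 34 = 1723/14.
New quantity: Q = 339.5 − 2(1723/14) = 1307/14.
DWL = ½ × 34 × (122.5 − 1307/14) = 3468/7.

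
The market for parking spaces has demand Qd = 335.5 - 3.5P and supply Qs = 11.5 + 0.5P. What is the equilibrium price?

P* = 81

Set Qd = Qs: 335.5 - 3.5P = 11.5 + 0.5P.
324 = 4P, so P* = 81.
Q* = 335.5 − 3.5(81) = 52.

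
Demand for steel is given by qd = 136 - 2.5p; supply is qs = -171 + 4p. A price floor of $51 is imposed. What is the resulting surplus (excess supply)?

Equilibrium price would be p* = 614/13, so the floor at 51 binds.
At p = 51: qd = 8.5, qs = 33.
Surplus = 33 − 8.5 = 24.5.

Surplus = 24.5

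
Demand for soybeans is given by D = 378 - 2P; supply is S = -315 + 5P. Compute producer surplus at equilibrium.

Producer surplus = 3240

Equilibrium: 378 - 2P = -315 + 5P gives P* = 99, Q* = 180.
Supply starts at P = 63 (where S = 0).
PS = ½(99 − 63)(180) = 3240.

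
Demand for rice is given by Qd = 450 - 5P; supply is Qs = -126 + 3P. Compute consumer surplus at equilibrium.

Equilibrium: 450 - 5P = -126 + 3P gives P* = 72, Q* = 90.
Demand choke price (Qd = 0): P = 90.
CS = ½(90 − 72)(90) = 810.

Consumer surplus = 810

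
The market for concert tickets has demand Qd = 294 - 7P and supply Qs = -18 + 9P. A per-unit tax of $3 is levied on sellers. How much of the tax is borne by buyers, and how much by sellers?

Buyers bear $1.6875, sellers bear $1.3125

Pre-tax equilibrium: P* = 19.5, Q* = 157.5.
Tax on sellers shifts supply to Qs = -18 + 9(P − 3) = -45 + 9P.
294 - 7P = -45 + 9P gives buyer price Pb = 21.1875; sellers receive Ps = 21.1875 − 3 = 18.1875.
New quantity: Q = 294 − 7(21.1875) = 145.6875.
Buyer burden = 21.1875 − 19.5 = 1.6875; seller burden = 19.5 − 18.1875 = 1.3125.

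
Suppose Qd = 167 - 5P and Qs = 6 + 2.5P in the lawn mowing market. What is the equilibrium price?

Set Qd = Qs: 167 - 5P = 6 + 2.5P.
161 = 7.5P, so P* = 322/15.
Q* = 167 − 5(322/15) = 179/3.

P* = 322/15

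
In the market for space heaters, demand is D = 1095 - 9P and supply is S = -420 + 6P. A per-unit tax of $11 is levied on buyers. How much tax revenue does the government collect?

Tax revenue = 1610.4

Pre-tax equilibrium: P* = 101, Q* = 186.
Tax on buyers shifts demand to D = 1095 − 9(P + 11) = 996 - 9P.
996 - 9P = -420 + 6P gives seller price Ps = 94.4; buyers pay Pb = 94.4 + 11 = 105.4.
New quantity: Q = 1095 − 9(105.4) = 146.4.
Revenue = 11 × 146.4 = 1610.4.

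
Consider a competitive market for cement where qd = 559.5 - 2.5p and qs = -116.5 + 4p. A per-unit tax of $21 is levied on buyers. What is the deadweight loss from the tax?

Pre-tax equilibrium: p* = 104, q* = 299.5.
Tax on buyers shifts demand to qd = 559.5 − 2.5(p + 21) = 507 - 2.5p.
507 - 2.5p = -116.5 + 4p gives seller price ps = 1247/13; buyers pay pb = 1247/13 + 21 = 1520/13.
New quantity: q = 559.5 − 2.5(1520/13) = 6947/26.
DWL = ½ × 21 × (299.5 − 6947/26) = 4410/13.

Deadweight loss = 4410/13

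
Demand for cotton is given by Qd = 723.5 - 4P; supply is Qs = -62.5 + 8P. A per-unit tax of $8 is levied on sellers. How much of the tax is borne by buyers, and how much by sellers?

Pre-tax equilibrium: P* = 65.5, Q* = 461.5.
Tax on sellers shifts supply to Qs = -62.5 + 8(P − 8) = -126.5 + 8P.
723.5 - 4P = -126.5 + 8P gives buyer price Pb = 425/6; sellers receive Ps = 425/6 − 8 = 377/6.
New quantity: Q = 723.5 − 4(425/6) = 2641/6.
Buyer burden = 425/6 − 65.5 = 16/3; seller burden = 65.5 − 377/6 = 8/3.

Buyers bear 16/3, sellers bear 8/3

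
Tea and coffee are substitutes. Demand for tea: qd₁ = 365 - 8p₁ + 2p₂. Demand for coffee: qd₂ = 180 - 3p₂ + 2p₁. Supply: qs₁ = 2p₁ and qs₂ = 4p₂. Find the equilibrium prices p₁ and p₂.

Market 1: 365 - 8p₁ + 2p₂ = 2p₁ → 10p₁ - 2p₂ = 365.
Market 2: 7p₂ - 2p₁ = 180.
Eliminating p₂: 7×(1) + 2×(2) gives 66p₁ = 2915, so p₁ = 265/6.
Back-substitute into (2): p₂ = (180 + 2×265/6) / 7 = 115/3.

p₁ = 265/6, p₂ = 115/3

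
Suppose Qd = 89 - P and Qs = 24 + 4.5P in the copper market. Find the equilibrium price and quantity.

P* = 130/11, Q* = 849/11

Set Qd = Qs: 89 - P = 24 + 4.5P.
65 = 5.5P, so P* = 130/11.
Q* = 89 − 1(130/11) = 849/11.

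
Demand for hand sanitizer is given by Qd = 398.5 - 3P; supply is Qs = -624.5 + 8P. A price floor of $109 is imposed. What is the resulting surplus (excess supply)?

Surplus = 176

Equilibrium price would be P* = 93, so the floor at 109 binds.
At P = 109: Qd = 71.5, Qs = 247.5.
Surplus = 247.5 − 71.5 = 176.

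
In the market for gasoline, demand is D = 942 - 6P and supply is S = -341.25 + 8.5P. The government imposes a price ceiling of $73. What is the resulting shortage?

Equilibrium price would be P* = 88.5, so the ceiling at 73 binds.
At P = 73: D = 942 − 6(73) = 504, S = -341.25 + 8.5(73) = 279.25.
Shortage = 504 − 279.25 = 224.75.

Shortage = 224.75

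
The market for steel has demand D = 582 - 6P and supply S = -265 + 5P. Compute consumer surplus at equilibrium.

Equilibrium: 582 - 6P = -265 + 5P gives P* = 77, Q* = 120.
Demand choke price (D = 0): P = 97.
CS = ½(97 − 77)(120) = 1200.

Consumer surplus = 1200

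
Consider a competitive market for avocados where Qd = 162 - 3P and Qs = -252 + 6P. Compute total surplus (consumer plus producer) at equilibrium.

Total surplus = 144

Equilibrium: 162 - 3P = -252 + 6P gives P* = 46, Q* = 24.
Demand choke price: P = 54; supply starts at P = 42.
CS = ½(54 − 46)(24) = 96; PS = ½(46 − 42)(24) = 48.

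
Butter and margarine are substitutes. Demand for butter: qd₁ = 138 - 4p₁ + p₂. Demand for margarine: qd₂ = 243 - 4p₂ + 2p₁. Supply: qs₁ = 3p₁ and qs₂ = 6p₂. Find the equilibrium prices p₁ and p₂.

p₁ = 1623/68, p₂ = 1977/68

Market 1: 138 - 4p₁ + p₂ = 3p₁ → 7p₁ - p₂ = 138.
Market 2: 10p₂ - 2p₁ = 243.
Eliminating p₂: 10×(1) + 1×(2) gives 68p₁ = 1623, so p₁ = 1623/68.
Back-substitute into (2): p₂ = (243 + 2×1623/68) / 10 = 1977/68.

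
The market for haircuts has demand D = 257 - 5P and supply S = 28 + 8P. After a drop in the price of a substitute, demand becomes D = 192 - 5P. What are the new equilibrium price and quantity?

P' = 164/13, Q' = 1676/13

Original equilibrium: P* = 229/13, Q* = 2196/13.
New equilibrium: 192 - 5P = 28 + 8P, so 164 = 13P and P' = 164/13; Q' = 192 − 5(164/13) = 1676/13.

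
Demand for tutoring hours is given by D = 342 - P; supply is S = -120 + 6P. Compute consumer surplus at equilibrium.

Equilibrium: 342 - P = -120 + 6P gives P* = 66, Q* = 276.
Demand choke price (D = 0): P = 342.
CS = ½(342 − 66)(276) = 38088.

Consumer surplus = 38088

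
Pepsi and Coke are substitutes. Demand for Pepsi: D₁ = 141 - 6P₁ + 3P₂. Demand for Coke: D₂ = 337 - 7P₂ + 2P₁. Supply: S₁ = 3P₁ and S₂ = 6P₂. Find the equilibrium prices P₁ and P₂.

P₁ = 948/37, P₂ = 1105/37

Market 1: 141 - 6P₁ + 3P₂ = 3P₁ → 9P₁ - 3P₂ = 141.
Market 2: 13P₂ - 2P₁ = 337.
Eliminating P₂: 13×(1) + 3×(2) gives 111P₁ = 2844, so P₁ = 948/37.
Back-substitute into (2): P₂ = (337 + 2×948/37) / 13 = 1105/37.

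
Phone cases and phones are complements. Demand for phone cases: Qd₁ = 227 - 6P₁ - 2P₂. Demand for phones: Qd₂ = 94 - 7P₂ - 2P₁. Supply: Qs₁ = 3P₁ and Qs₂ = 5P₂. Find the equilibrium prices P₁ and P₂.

P₁ = 317/13, P₂ = 49/13

Market 1: 227 - 6P₁ - 2P₂ = 3P₁ → 9P₁ + 2P₂ = 227.
Market 2: 12P₂ + 2P₁ = 94.
Eliminating P₂: 12×(1) − 2×(2) gives 104P₁ = 2536, so P₁ = 317/13.
Back-substitute into (2): P₂ = (94 − 2×317/13) / 12 = 49/13.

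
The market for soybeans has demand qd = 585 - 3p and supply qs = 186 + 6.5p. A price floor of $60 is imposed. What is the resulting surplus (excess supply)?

Equilibrium price would be p* = 42, so the floor at 60 binds.
At p = 60: qd = 405, qs = 576.
Surplus = 576 − 405 = 171.

Surplus = 171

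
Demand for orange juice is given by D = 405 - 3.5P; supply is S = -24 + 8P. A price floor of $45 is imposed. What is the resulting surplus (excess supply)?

Surplus = 88.5

Equilibrium price would be P* = 858/23, so the floor at 45 binds.
At P = 45: D = 247.5, S = 336.
Surplus = 336 − 247.5 = 88.5.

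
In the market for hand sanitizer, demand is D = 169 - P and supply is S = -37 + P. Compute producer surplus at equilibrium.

Equilibrium: 169 - P = -37 + P gives P* = 103, Q* = 66.
Supply starts at P = 37 (where S = 0).
PS = ½(103 − 37)(66) = 2178.

Producer surplus = 2178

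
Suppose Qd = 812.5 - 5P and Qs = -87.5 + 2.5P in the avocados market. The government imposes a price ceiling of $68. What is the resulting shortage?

Equilibrium price would be P* = 120, so the ceiling at 68 binds.
At P = 68: Qd = 812.5 − 5(68) = 472.5, Qs = -87.5 + 2.5(68) = 82.5.
Shortage = 472.5 − 82.5 = 390.

Shortage = 390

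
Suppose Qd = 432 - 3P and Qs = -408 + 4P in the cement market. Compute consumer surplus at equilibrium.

Equilibrium: 432 - 3P = -408 + 4P gives P* = 120, Q* = 72.
Demand choke price (Qd = 0): P = 144.
CS = ½(144 − 120)(72) = 864.

Consumer surplus = 864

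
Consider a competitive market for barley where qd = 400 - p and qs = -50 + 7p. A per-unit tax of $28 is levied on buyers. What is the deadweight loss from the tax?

Deadweight loss = 343

Pre-tax equilibrium: p* = 56.25, q* = 343.75.
Tax on buyers shifts demand to qd = 400 − 1(p + 28) = 372 - p.
372 - p = -50 + 7p gives seller price ps = 52.75; buyers pay pb = 52.75 + 28 = 80.75.
New quantity: q = 400 − 1(80.75) = 319.25.
DWL = ½ × 28 × (343.75 − 319.25) = 343.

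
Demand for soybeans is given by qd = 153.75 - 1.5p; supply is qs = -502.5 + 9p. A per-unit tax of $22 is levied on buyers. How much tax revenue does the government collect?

Pre-tax equilibrium: p* = 62.5, q* = 60.
Tax on buyers shifts demand to qd = 153.75 − 1.5(p + 22) = 120.75 - 1.5p.
120.75 - 1.5p = -502.5 + 9p gives seller price ps = 831/14; buyers pay pb = 831/14 + 22 = 1139/14.
New quantity: q = 153.75 − 1.5(1139/14) = 222/7.
Revenue = 22 × 222/7 = 4884/7.

Tax revenue = 4884/7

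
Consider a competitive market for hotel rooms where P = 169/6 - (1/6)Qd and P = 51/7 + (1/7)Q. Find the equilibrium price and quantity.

P* = 220/13, Q* = 877/13

Set the two price expressions equal: 169/6 - (1/6)Q = 51/7 + (1/7)Q.
877/42 = (13/42)Q, so Q* = 877/13.
P* = 169/6 − (1/6)(877/13) = 220/13.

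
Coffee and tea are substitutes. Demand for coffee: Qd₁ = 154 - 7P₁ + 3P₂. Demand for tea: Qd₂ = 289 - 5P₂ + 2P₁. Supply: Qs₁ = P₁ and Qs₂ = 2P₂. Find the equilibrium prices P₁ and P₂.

P₁ = 38.9, P₂ = 52.4

Market 1: 154 - 7P₁ + 3P₂ = P₁ → 8P₁ - 3P₂ = 154.
Market 2: 7P₂ - 2P₁ = 289.
Eliminating P₂: 7×(1) + 3×(2) gives 50P₁ = 1945, so P₁ = 38.9.
Back-substitute into (2): P₂ = (289 + 2×38.9) / 7 = 52.4.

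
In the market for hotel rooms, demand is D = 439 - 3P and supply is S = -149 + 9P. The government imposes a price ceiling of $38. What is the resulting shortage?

Shortage = 132

Equilibrium price would be P* = 49, so the ceiling at 38 binds.
At P = 38: D = 439 − 3(38) = 325, S = -149 + 9(38) = 193.
Shortage = 325 − 193 = 132.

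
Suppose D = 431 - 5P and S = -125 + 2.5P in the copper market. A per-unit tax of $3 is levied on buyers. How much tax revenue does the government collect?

Pre-tax equilibrium: P* = 1112/15, Q* = 181/3.
Tax on buyers shifts demand to D = 431 − 5(P + 3) = 416 - 5P.
416 - 5P = -125 + 2.5P gives seller price Ps = 1082/15; buyers pay Pb = 1082/15 + 3 = 1127/15.
New quantity: Q = 431 − 5(1127/15) = 166/3.
Revenue = 3 × 166/3 = 166.

Tax revenue = 166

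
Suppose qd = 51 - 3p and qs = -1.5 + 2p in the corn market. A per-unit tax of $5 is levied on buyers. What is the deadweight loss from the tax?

Deadweight loss = 15

Pre-tax equilibrium: p* = 10.5, q* = 19.5.
Tax on buyers shifts demand to qd = 51 − 3(p + 5) = 36 - 3p.
36 - 3p = -1.5 + 2p gives seller price ps = 7.5; buyers pay pb = 7.5 + 5 = 12.5.
New quantity: q = 51 − 3(12.5) = 13.5.
DWL = ½ × 5 × (19.5 − 13.5) = 15.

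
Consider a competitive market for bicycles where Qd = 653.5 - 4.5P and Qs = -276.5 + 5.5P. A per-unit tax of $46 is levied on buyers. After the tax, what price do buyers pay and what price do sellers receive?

Pre-tax equilibrium: P* = 93, Q* = 235.
Tax on buyers shifts demand to Qd = 653.5 − 4.5(P + 46) = 446.5 - 4.5P.
446.5 - 4.5P = -276.5 + 5.5P gives seller price Ps = 72.3; buyers pay Pb = 72.3 + 46 = 118.3.
New quantity: Q = 653.5 − 4.5(118.3) = 121.15.

Buyers pay $118.3, sellers receive $72.3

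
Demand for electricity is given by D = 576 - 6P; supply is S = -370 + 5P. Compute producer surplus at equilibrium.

Equilibrium: 576 - 6P = -370 + 5P gives P* = 86, Q* = 60.
Supply starts at P = 74 (where S = 0).
PS = ½(86 − 74)(60) = 360.

Producer surplus = 360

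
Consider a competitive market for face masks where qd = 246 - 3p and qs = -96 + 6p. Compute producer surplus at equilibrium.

Equilibrium: 246 - 3p = -96 + 6p gives p* = 38, q* = 132.
Supply starts at p = 16 (where qs = 0).
PS = ½(38 − 16)(132) = 1452.

Producer surplus = 1452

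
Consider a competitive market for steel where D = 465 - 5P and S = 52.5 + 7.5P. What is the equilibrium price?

Set D = S: 465 - 5P = 52.5 + 7.5P.
412.5 = 12.5P, so P* = 33.
Q* = 465 − 5(33) = 300.

P* = 33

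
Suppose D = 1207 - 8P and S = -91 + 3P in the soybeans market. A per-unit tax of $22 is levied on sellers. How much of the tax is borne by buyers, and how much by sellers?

Buyers bear $6, sellers bear $16

Pre-tax equilibrium: P* = 118, Q* = 263.
Tax on sellers shifts supply to S = -91 + 3(P − 22) = -157 + 3P.
1207 - 8P = -157 + 3P gives buyer price Pb = 124; sellers receive Ps = 124 − 22 = 102.
New quantity: Q = 1207 − 8(124) = 215.
Buyer burden = 124 − 118 = 6; seller burden = 118 − 102 = 16.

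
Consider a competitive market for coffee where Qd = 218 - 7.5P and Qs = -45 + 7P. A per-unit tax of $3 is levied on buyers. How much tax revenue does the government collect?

Pre-tax equilibrium: P* = 526/29, Q* = 2377/29.
Tax on buyers shifts demand to Qd = 218 − 7.5(P + 3) = 195.5 - 7.5P.
195.5 - 7.5P = -45 + 7P gives seller price Ps = 481/29; buyers pay Pb = 481/29 + 3 = 568/29.
New quantity: Q = 218 − 7.5(568/29) = 2062/29.
Revenue = 3 × 2062/29 = 6186/29.

Tax revenue = 6186/29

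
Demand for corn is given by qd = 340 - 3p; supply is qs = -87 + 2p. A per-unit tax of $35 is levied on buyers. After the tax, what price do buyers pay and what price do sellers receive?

Buyers pay $99.4, sellers receive $64.4

Pre-tax equilibrium: p* = 85.4, q* = 83.8.
Tax on buyers shifts demand to qd = 340 − 3(p + 35) = 235 - 3p.
235 - 3p = -87 + 2p gives seller price ps = 64.4; buyers pay pb = 64.4 + 35 = 99.4.
New quantity: q = 340 − 3(99.4) = 41.8.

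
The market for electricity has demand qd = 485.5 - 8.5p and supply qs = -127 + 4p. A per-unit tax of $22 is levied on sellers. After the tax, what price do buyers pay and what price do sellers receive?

Buyers pay $56.04, sellers receive $34.04

Pre-tax equilibrium: p* = 49, q* = 69.
Tax on sellers shifts supply to qs = -127 + 4(p − 22) = -215 + 4p.
485.5 - 8.5p = -215 + 4p gives buyer price pb = 56.04; sellers receive ps = 56.04 − 22 = 34.04.
New quantity: q = 485.5 − 8.5(56.04) = 9.16.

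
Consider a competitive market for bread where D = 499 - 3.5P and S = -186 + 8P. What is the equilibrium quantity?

Set D = S: 499 - 3.5P = -186 + 8P.
685 = 11.5P, so P* = 1370/23.
Q* = 499 − 3.5(1370/23) = 6682/23.

Q* = 6682/23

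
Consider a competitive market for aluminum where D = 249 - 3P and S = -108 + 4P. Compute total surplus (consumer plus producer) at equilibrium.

Equilibrium: 249 - 3P = -108 + 4P gives P* = 51, Q* = 96.
Demand choke price: P = 83; supply starts at P = 27.
CS = ½(83 − 51)(96) = 1536; PS = ½(51 − 27)(96) = 1152.

Total surplus = 2688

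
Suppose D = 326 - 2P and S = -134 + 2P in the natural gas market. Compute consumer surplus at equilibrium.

Consumer surplus = 2304

Equilibrium: 326 - 2P = -134 + 2P gives P* = 115, Q* = 96.
Demand choke price (D = 0): P = 163.
CS = ½(163 − 115)(96) = 2304.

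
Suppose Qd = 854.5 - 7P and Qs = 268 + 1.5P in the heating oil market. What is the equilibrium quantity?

Q* = 371.5

Set Qd = Qs: 854.5 - 7P = 268 + 1.5P.
586.5 = 8.5P, so P* = 69.
Q* = 854.5 − 7(69) = 371.5.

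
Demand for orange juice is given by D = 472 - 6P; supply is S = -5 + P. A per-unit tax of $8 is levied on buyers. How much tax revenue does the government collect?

Tax revenue = 3152/7

Pre-tax equilibrium: P* = 477/7, Q* = 442/7.
Tax on buyers shifts demand to D = 472 − 6(P + 8) = 424 - 6P.
424 - 6P = -5 + P gives seller price Ps = 429/7; buyers pay Pb = 429/7 + 8 = 485/7.
New quantity: Q = 472 − 6(485/7) = 394/7.
Revenue = 8 × 394/7 = 3152/7.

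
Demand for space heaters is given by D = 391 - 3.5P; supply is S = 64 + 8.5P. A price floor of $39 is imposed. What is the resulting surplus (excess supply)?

Surplus = 141

Equilibrium price would be P* = 27.25, so the floor at 39 binds.
At P = 39: D = 254.5, S = 395.5.
Surplus = 395.5 − 254.5 = 141.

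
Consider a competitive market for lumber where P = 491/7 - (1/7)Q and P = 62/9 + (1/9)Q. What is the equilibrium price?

Set the two price expressions equal: 491/7 - (1/7)Q = 62/9 + (1/9)Q.
3985/63 = (16/63)Q, so Q* = 249.0625.
P* = 491/7 − (1/7)(249.0625) = 34.5625.

P* = 34.5625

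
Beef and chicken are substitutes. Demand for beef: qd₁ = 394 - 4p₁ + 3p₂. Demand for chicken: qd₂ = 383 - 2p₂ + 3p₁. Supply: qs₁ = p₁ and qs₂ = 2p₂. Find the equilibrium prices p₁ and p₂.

p₁ = 2725/11, p₂ = 3097/11

Market 1: 394 - 4p₁ + 3p₂ = p₁ → 5p₁ - 3p₂ = 394.
Market 2: 4p₂ - 3p₁ = 383.
Eliminating p₂: 4×(1) + 3×(2) gives 11p₁ = 2725, so p₁ = 2725/11.
Back-substitute into (2): p₂ = (383 + 3×2725/11) / 4 = 3097/11.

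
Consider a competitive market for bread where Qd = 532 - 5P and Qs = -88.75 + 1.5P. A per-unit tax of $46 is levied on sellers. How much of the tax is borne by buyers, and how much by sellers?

Pre-tax equilibrium: P* = 95.5, Q* = 54.5.
Tax on sellers shifts supply to Qs = -88.75 + 1.5(P − 46) = -157.75 + 1.5P.
532 - 5P = -157.75 + 1.5P gives buyer price Pb = 2759/26; sellers receive Ps = 2759/26 − 46 = 1563/26.
New quantity: Q = 532 − 5(2759/26) = 37/26.
Buyer burden = 2759/26 − 95.5 = 138/13; seller burden = 95.5 − 1563/26 = 460/13.

Buyers bear 138/13, sellers bear 460/13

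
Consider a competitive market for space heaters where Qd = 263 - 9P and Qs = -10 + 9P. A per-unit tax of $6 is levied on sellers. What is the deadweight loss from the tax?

Pre-tax equilibrium: P* = 91/6, Q* = 126.5.
Tax on sellers shifts supply to Qs = -10 + 9(P − 6) = -64 + 9P.
263 - 9P = -64 + 9P gives buyer price Pb = 109/6; sellers receive Ps = 109/6 − 6 = 73/6.
New quantity: Q = 263 − 9(109/6) = 99.5.
DWL = ½ × 6 × (126.5 − 99.5) = 81.

Deadweight loss = 81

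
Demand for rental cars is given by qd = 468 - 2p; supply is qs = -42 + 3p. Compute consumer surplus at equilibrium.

Equilibrium: 468 - 2p = -42 + 3p gives p* = 102, q* = 264.
Demand choke price (qd = 0): p = 234.
CS = ½(234 − 102)(264) = 17424.

Consumer surplus = 17424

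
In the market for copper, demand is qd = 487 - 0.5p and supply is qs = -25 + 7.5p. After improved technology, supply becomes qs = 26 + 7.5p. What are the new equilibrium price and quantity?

p' = 57.625, q' = 458.1875

Original equilibrium: p* = 64, q* = 455.
New equilibrium: 487 - 0.5p = 26 + 7.5p, so 461 = 8p and p' = 57.625; q' = 487 − 0.5(57.625) = 458.1875.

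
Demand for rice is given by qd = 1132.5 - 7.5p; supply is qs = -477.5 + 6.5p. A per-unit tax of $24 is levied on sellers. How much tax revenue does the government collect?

Tax revenue = 31320/7

Pre-tax equilibrium: p* = 115, q* = 270.
Tax on sellers shifts supply to qs = -477.5 + 6.5(p − 24) = -633.5 + 6.5p.
1132.5 - 7.5p = -633.5 + 6.5p gives buyer price pb = 883/7; sellers receive ps = 883/7 − 24 = 715/7.
New quantity: q = 1132.5 − 7.5(883/7) = 1305/7.
Revenue = 24 × 1305/7 = 31320/7.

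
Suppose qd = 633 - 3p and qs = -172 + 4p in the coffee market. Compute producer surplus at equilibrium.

Producer surplus = 10368

Equilibrium: 633 - 3p = -172 + 4p gives p* = 115, q* = 288.
Supply starts at p = 43 (where qs = 0).
PS = ½(115 − 43)(288) = 10368.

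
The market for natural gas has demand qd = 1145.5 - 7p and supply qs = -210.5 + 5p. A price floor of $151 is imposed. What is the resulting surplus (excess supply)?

Equilibrium price would be p* = 113, so the floor at 151 binds.
At p = 151: qd = 88.5, qs = 544.5.
Surplus = 544.5 − 88.5 = 456.

Surplus = 456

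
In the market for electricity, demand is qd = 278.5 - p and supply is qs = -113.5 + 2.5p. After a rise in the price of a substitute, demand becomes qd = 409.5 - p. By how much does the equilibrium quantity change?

Δq = 655/7

Original equilibrium: p* = 112, q* = 166.5.
New equilibrium: 409.5 - p = -113.5 + 2.5p, so 523 = 3.5p and p' = 1046/7; q' = 409.5 − 1(1046/7) = 3641/14.
Change in quantity: 3641/14 − 166.5 = 655/7.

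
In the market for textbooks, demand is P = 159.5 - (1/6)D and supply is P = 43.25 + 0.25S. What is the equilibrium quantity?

Set the two price expressions equal: 159.5 - (1/6)Q = 43.25 + 0.25Q.
116.25 = (5/12)Q, so Q* = 279.
P* = 159.5 − (1/6)(279) = 113.

Q* = 279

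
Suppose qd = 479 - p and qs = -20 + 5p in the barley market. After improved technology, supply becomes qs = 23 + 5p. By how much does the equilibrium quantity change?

Original equilibrium: p* = 499/6, q* = 2375/6.
New equilibrium: 479 - p = 23 + 5p, so 456 = 6p and p' = 76; q' = 479 − 1(76) = 403.
Change in quantity: 403 − 2375/6 = 43/6.

Δq = 43/6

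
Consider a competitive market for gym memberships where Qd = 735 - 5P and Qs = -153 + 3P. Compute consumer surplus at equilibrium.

Equilibrium: 735 - 5P = -153 + 3P gives P* = 111, Q* = 180.
Demand choke price (Qd = 0): P = 147.
CS = ½(147 − 111)(180) = 3240.

Consumer surplus = 3240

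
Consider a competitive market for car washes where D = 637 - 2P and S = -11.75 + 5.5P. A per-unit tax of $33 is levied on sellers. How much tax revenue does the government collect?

Tax revenue = 13714.8

Pre-tax equilibrium: P* = 86.5, Q* = 464.
Tax on sellers shifts supply to S = -11.75 + 5.5(P − 33) = -193.25 + 5.5P.
637 - 2P = -193.25 + 5.5P gives buyer price Pb = 110.7; sellers receive Ps = 110.7 − 33 = 77.7.
New quantity: Q = 637 − 2(110.7) = 415.6.
Revenue = 33 × 415.6 = 13714.8.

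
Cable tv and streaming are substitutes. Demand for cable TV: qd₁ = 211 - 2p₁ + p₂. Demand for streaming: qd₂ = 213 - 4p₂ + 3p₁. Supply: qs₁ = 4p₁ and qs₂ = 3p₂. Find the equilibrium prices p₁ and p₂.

p₁ = 130/3, p₂ = 49

Market 1: 211 - 2p₁ + p₂ = 4p₁ → 6p₁ - p₂ = 211.
Market 2: 7p₂ - 3p₁ = 213.
Eliminating p₂: 7×(1) + 1×(2) gives 39p₁ = 1690, so p₁ = 130/3.
Back-substitute into (2): p₂ = (213 + 3×130/3) / 7 = 49.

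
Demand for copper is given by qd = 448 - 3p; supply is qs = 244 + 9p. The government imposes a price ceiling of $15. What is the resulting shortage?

Equilibrium price would be p* = 17, so the ceiling at 15 binds.
At p = 15: qd = 448 − 3(15) = 403, qs = 244 + 9(15) = 379.
Shortage = 403 − 379 = 24.

Shortage = 24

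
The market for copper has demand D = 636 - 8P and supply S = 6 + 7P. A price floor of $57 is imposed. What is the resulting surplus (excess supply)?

Equilibrium price would be P* = 42, so the floor at 57 binds.
At P = 57: D = 180, S = 405.
Surplus = 405 − 180 = 225.

Surplus = 225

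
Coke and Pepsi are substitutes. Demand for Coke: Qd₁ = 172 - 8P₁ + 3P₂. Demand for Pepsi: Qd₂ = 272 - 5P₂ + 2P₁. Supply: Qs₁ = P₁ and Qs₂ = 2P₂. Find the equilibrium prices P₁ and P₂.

Market 1: 172 - 8P₁ + 3P₂ = P₁ → 9P₁ - 3P₂ = 172.
Market 2: 7P₂ - 2P₁ = 272.
Eliminating P₂: 7×(1) + 3×(2) gives 57P₁ = 2020, so P₁ = 2020/57.
Back-substitute into (2): P₂ = (272 + 2×2020/57) / 7 = 2792/57.

P₁ = 2020/57, P₂ = 2792/57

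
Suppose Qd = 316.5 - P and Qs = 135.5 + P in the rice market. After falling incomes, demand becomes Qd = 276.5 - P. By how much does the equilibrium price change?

ΔP = -20

Original equilibrium: P* = 90.5, Q* = 226.
New equilibrium: 276.5 - P = 135.5 + P, so 141 = 2P and P' = 70.5; Q' = 276.5 − 1(70.5) = 206.
Change in price: 70.5 − 90.5 = -20.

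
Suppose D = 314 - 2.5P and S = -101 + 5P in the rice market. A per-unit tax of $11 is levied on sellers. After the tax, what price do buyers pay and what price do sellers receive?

Buyers pay 188/3, sellers receive 155/3

Pre-tax equilibrium: P* = 166/3, Q* = 527/3.
Tax on sellers shifts supply to S = -101 + 5(P − 11) = -156 + 5P.
314 - 2.5P = -156 + 5P gives buyer price Pb = 188/3; sellers receive Ps = 188/3 − 11 = 155/3.
New quantity: Q = 314 − 2.5(188/3) = 472/3.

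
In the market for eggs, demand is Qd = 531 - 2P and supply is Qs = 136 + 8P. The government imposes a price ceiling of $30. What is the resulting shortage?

Equilibrium price would be P* = 39.5, so the ceiling at 30 binds.
At P = 30: Qd = 531 − 2(30) = 471, Qs = 136 + 8(30) = 376.
Shortage = 471 − 376 = 95.

Shortage = 95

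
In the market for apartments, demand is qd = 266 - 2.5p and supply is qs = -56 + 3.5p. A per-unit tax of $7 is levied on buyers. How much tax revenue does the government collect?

Tax revenue = 851.375

Pre-tax equilibrium: p* = 161/3, q* = 791/6.
Tax on buyers shifts demand to qd = 266 − 2.5(p + 7) = 248.5 - 2.5p.
248.5 - 2.5p = -56 + 3.5p gives seller price ps = 50.75; buyers pay pb = 50.75 + 7 = 57.75.
New quantity: q = 266 − 2.5(57.75) = 121.625.
Revenue = 7 × 121.625 = 851.375.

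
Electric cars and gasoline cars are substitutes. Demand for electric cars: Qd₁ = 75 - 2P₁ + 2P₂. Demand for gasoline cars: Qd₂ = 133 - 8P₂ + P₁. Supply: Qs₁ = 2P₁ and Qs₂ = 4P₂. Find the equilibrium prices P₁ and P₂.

Market 1: 75 - 2P₁ + 2P₂ = 2P₁ → 4P₁ - 2P₂ = 75.
Market 2: 12P₂ - P₁ = 133.
Eliminating P₂: 12×(1) + 2×(2) gives 46P₁ = 1166, so P₁ = 583/23.
Back-substitute into (2): P₂ = (133 + 1×583/23) / 12 = 607/46.

P₁ = 583/23, P₂ = 607/46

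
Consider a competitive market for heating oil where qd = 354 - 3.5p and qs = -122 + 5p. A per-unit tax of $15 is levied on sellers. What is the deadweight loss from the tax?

Pre-tax equilibrium: p* = 56, q* = 158.
Tax on sellers shifts supply to qs = -122 + 5(p − 15) = -197 + 5p.
354 - 3.5p = -197 + 5p gives buyer price pb = 1102/17; sellers receive ps = 1102/17 − 15 = 847/17.
New quantity: q = 354 − 3.5(1102/17) = 2161/17.
DWL = ½ × 15 × (158 − 2161/17) = 7875/34.

Deadweight loss = 7875/34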